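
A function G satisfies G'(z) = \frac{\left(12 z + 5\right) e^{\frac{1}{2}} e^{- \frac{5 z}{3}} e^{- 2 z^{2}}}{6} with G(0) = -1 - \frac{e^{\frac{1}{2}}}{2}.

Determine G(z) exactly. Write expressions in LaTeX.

G'(z) matches the chain-rule pattern g'(h)*h' with inner function h(z) = - 2 z^{2} - \frac{5 z}{3} + \frac{1}{2}; substituting u = h(z) collapses the integral.
A general antiderivative is - \frac{e^{- 2 z^{2} - \frac{5 z}{3} + \frac{1}{2}}}{2} + C.
The condition gives C = -1 - \frac{e^{\frac{1}{2}}}{2} - (- \frac{e^{\frac{1}{2}}}{2}) = -1.
So G(z) = - \frac{e^{- 2 z^{2} - \frac{5 z}{3} + \frac{1}{2}}}{2} - 1.
Check: d/dz[- \frac{e^{- 2 z^{2} - \frac{5 z}{3} + \frac{1}{2}}}{2} - 1] = \frac{\left(12 z + 5\right) e^{\frac{1}{2}} e^{- \frac{5 z}{3}} e^{- 2 z^{2}}}{6} = G'(z).

G(z) = - \frac{e^{- 2 z^{2} - \frac{5 z}{3} + \frac{1}{2}}}{2} - 1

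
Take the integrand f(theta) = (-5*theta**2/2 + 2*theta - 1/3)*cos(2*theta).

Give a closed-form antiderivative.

Any candidate F(theta) must reproduce f(theta) exactly when differentiated.
Check: d/dtheta[-(30*theta**2*sin(2*theta) - 24*theta*sin(2*theta) + 30*theta*cos(2*theta) - 11*sin(2*theta) - 12*cos(2*theta))/24] = -5*theta**2*cos(2*theta)/2 + 2*theta*cos(2*theta) - cos(2*theta)/3, which equals f(theta).

An antiderivative is F(theta) = -(30*theta**2*sin(2*theta) - 24*theta*sin(2*theta) + 30*theta*cos(2*theta) - 11*sin(2*theta) - 12*cos(2*theta))/24.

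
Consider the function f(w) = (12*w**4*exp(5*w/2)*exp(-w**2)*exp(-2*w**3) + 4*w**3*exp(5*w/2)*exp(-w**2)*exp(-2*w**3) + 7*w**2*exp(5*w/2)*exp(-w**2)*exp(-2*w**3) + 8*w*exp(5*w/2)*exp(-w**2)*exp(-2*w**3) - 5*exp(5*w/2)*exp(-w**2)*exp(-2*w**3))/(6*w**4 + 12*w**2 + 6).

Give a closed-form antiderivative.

f has the shape u'v + uv' for u = -2/(3*(2*w**2 + 2)) and v = exp(-2*w**3 - w**2 + 5*w/2) — it is the derivative of the product u*v.
Check: d/dw[-exp(-2*w**3 - w**2 + 5*w/2)/(3*(w**2 + 1))] = (12*w**4*exp(5*w/2)*exp(-w**2)*exp(-2*w**3) + 4*w**3*exp(5*w/2)*exp(-w**2)*exp(-2*w**3) + 7*w**2*exp(5*w/2)*exp(-w**2)*exp(-2*w**3) + 8*w*exp(5*w/2)*exp(-w**2)*exp(-2*w**3) - 5*exp(5*w/2)*exp(-w**2)*exp(-2*w**3))/(6*w**4 + 12*w**2 + 6) = f(w).

An antiderivative is F(w) = -exp(-2*w**3 - w**2 + 5*w/2)/(3*(w**2 + 1)).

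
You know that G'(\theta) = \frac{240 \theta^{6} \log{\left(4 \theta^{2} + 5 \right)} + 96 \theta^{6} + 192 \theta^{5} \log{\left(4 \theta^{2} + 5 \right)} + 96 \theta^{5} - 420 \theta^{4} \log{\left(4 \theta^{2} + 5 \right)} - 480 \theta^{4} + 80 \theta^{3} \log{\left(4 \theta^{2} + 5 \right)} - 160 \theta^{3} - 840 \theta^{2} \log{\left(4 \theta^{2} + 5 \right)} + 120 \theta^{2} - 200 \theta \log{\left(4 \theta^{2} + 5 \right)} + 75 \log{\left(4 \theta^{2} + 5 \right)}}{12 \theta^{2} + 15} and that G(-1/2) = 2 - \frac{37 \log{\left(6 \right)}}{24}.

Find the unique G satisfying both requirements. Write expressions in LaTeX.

Recognize the product-rule pattern: G'(\theta) = u'v + uv' with u = 4 \theta^{5} + 4 \theta^{4} - 20 \theta^{3} - \frac{20 \theta^{2}}{3} + 5 \theta, v = \log{\left(4 \theta^{2} + 5 \right)}, so integration by parts undoes it.
A general antiderivative is - 4 \left(- \theta^{5} - \theta^{4} + 5 \theta^{3} + \frac{5 \theta^{2}}{3} - \frac{5 \theta}{4}\right) \log{\left(4 \theta^{2} + 5 \right)} + C.
The condition gives C = 2 - \frac{37 \log{\left(6 \right)}}{24} - (- \frac{37 \log{\left(6 \right)}}{24}) = 2.
So G(\theta) = 4 \theta^{5} \log{\left(4 \theta^{2} + 5 \right)} + 4 \theta^{4} \log{\left(4 \theta^{2} + 5 \right)} - 20 \theta^{3} \log{\left(4 \theta^{2} + 5 \right)} - \frac{20 \theta^{2} \log{\left(4 \theta^{2} + 5 \right)}}{3} + 5 \theta \log{\left(4 \theta^{2} + 5 \right)} + 2.
Check: d/d\theta[4 \theta^{5} \log{\left(4 \theta^{2} + 5 \right)} + 4 \theta^{4} \log{\left(4 \theta^{2} + 5 \right)} - 20 \theta^{3} \log{\left(4 \theta^{2} + 5 \right)} - \frac{20 \theta^{2} \log{\left(4 \theta^{2} + 5 \right)}}{3} + 5 \theta \log{\left(4 \theta^{2} + 5 \right)} + 2] = \frac{240 \theta^{6} \log{\left(4 \theta^{2} + 5 \right)} + 96 \theta^{6} + 192 \theta^{5} \log{\left(4 \theta^{2} + 5 \right)} + 96 \theta^{5} - 420 \theta^{4} \log{\left(4 \theta^{2} + 5 \right)} - 480 \theta^{4} + 80 \theta^{3} \log{\left(4 \theta^{2} + 5 \right)} - 160 \theta^{3} - 840 \theta^{2} \log{\left(4 \theta^{2} + 5 \right)} + 120 \theta^{2} - 200 \theta \log{\left(4 \theta^{2} + 5 \right)} + 75 \log{\left(4 \theta^{2} + 5 \right)}}{12 \theta^{2} + 15} = G'(\theta).

G(\theta) = 4 \theta^{5} \log{\left(4 \theta^{2} + 5 \right)} + 4 \theta^{4} \log{\left(4 \theta^{2} + 5 \right)} - 20 \theta^{3} \log{\left(4 \theta^{2} + 5 \right)} - \frac{20 \theta^{2} \log{\left(4 \theta^{2} + 5 \right)}}{3} + 5 \theta \log{\left(4 \theta^{2} + 5 \right)} + 2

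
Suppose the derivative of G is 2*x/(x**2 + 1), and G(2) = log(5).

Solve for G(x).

G'(x) matches the chain-rule pattern g'(h)*h' with inner function h(x) = x**2 + 1; substituting u = h(x) collapses the integral.
A general antiderivative is log(x**2 + 1) + C.
The condition gives C = log(5) - (log(5)) = 0.
So G(x) = log(x**2 + 1).
Check: d/dx[log(x**2 + 1)] = 2*x/(x**2 + 1) = G'(x).

G(x) = log(x**2 + 1)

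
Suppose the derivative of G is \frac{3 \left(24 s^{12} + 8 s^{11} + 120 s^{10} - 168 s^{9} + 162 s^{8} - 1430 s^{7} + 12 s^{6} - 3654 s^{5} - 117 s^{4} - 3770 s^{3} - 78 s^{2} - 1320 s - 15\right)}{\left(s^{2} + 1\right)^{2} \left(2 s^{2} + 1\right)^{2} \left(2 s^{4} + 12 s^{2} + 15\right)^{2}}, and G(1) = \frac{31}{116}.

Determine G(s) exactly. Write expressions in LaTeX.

Any candidate G(s) must reproduce the stated G'(s) exactly.
A general antiderivative is \frac{- s - \frac{5}{4}}{\frac{2 s^{4}}{3} + 4 s^{2} + 5} + \frac{3}{2 s^{4} + 3 s^{2} + 1} + C.
The condition gives C = \frac{31}{116} - (\frac{31}{116}) = 0.
So G(s) = - \frac{s}{\frac{2 s^{4}}{3} + 4 s^{2} + 5} - \frac{5}{\frac{8 s^{4}}{3} + 16 s^{2} + 20} + \frac{3}{2 s^{4} + 3 s^{2} + 1}.
Check: d/ds[- \frac{s}{\frac{2 s^{4}}{3} + 4 s^{2} + 5} - \frac{5}{\frac{8 s^{4}}{3} + 16 s^{2} + 20} + \frac{3}{2 s^{4} + 3 s^{2} + 1}] = \frac{72 s^{12} + 24 s^{11} + 360 s^{10} - 504 s^{9} + 486 s^{8} - 4290 s^{7} + 36 s^{6} - 10962 s^{5} - 351 s^{4} - 11310 s^{3} - 234 s^{2} - 3960 s - 45}{16 s^{16} + 240 s^{14} + 1444 s^{12} + 4536 s^{10} + 8164 s^{8} + 8652 s^{6} + 5289 s^{4} + 1710 s^{2} + 225}, which equals G'(s).

G(s) = - \frac{s}{\frac{2 s^{4}}{3} + 4 s^{2} + 5} - \frac{5}{\frac{8 s^{4}}{3} + 16 s^{2} + 20} + \frac{3}{2 s^{4} + 3 s^{2} + 1}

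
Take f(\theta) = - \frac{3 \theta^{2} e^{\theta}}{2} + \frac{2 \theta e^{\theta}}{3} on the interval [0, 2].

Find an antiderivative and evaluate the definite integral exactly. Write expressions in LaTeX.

Antiderivative: F(\theta) = \frac{\left(- 9 \theta^{2} + 22 \theta - 22\right) e^{\theta}}{6}; value = \frac{11}{3} - \frac{7 e^{2}}{3}

Recognize the product-rule pattern: f = u'v + uv' with u = - \frac{3 \theta^{2}}{2} + \frac{11 \theta}{3} - \frac{11}{3}, v = e^{\theta}, so integration by parts undoes it.
F(\theta) = \frac{\left(- 9 \theta^{2} + 22 \theta - 22\right) e^{\theta}}{6} is an antiderivative of f.
Check: d/d\theta[\frac{\left(- 9 \theta^{2} + 22 \theta - 22\right) e^{\theta}}{6}] = - \frac{3 \theta^{2} e^{\theta}}{2} + \frac{2 \theta e^{\theta}}{3} = f(\theta).
F(2) = - \frac{7 e^{2}}{3}; F(0) = - \frac{11}{3}.
Integral = F(2) - F(0) = \frac{11}{3} - \frac{7 e^{2}}{3}.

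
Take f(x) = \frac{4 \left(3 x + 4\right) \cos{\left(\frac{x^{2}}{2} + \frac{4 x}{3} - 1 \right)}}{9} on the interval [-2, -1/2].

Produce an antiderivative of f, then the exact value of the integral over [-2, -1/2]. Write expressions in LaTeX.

The substitution u = \frac{x^{2}}{2} + \frac{4 x}{3} - 1 works: f is exactly (dF/du)*(du/dx) for that inner function.
F(x) = \frac{4 \sin{\left(\frac{x^{2}}{2} + \frac{4 x}{3} - 1 \right)}}{3} is an antiderivative of f.
Check: d/dx[\frac{4 \sin{\left(\frac{x^{2}}{2} + \frac{4 x}{3} - 1 \right)}}{3}] = \frac{4 x \cos{\left(\frac{x^{2}}{2} + \frac{4 x}{3} - 1 \right)}}{3} + \frac{16 \cos{\left(\frac{x^{2}}{2} + \frac{4 x}{3} - 1 \right)}}{9}, which equals f(x).
F(-1/2) = - \frac{4 \sin{\left(\frac{37}{24} \right)}}{3}; F(-2) = - \frac{4 \sin{\left(\frac{5}{3} \right)}}{3}.
Integral = F(-1/2) - F(-2) = - \frac{4 \sin{\left(\frac{37}{24} \right)}}{3} + \frac{4 \sin{\left(\frac{5}{3} \right)}}{3}.

Antiderivative: F(x) = \frac{4 \sin{\left(\frac{x^{2}}{2} + \frac{4 x}{3} - 1 \right)}}{3}; value = - \frac{4 \sin{\left(\frac{37}{24} \right)}}{3} + \frac{4 \sin{\left(\frac{5}{3} \right)}}{3}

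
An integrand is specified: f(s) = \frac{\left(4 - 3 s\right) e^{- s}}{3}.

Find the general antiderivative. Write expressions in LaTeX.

Recognize the product-rule pattern: f = u'v + uv' with u = s - \frac{1}{3}, v = e^{- s}, so integration by parts undoes it.
Check: d/ds[\frac{\left(3 s - 1\right) e^{- s}}{3}] = \frac{\left(4 - 3 s\right) e^{- s}}{3} = f(s).

F(s) = \frac{\left(3 s - 1\right) e^{- s}}{3} + C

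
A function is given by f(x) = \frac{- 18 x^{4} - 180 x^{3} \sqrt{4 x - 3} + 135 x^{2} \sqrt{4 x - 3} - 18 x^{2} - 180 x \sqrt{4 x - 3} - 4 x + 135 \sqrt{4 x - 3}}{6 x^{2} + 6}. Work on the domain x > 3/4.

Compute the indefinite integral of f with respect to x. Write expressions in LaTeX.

For F(x) to be correct the identity F'(x) - f(x) = 0 must hold.
Check: d/dx[\frac{- 12 x^{3} - 9 \left(4 x - 3\right)^{\frac{5}{2}} - 4 \log{\left(2 x^{2} + 2 \right)}}{12}] = \frac{- 18 x^{4} - 180 x^{3} \sqrt{4 x - 3} + 135 x^{2} \sqrt{4 x - 3} - 18 x^{2} - 180 x \sqrt{4 x - 3} - 4 x + 135 \sqrt{4 x - 3}}{6 x^{2} + 6} = f(x).

F(x) = \frac{- 12 x^{3} - 9 \left(4 x - 3\right)^{\frac{5}{2}} - 4 \log{\left(2 x^{2} + 2 \right)}}{12} + C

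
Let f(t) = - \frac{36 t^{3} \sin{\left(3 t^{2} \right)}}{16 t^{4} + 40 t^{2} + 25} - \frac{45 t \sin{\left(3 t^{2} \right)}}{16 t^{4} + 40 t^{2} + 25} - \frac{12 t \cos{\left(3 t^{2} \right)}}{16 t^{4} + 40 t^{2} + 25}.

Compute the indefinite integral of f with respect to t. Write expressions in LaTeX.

F(t) = \frac{3 \cos{\left(3 t^{2} \right)}}{8 t^{2} + 10} + C

f has the shape u'v + uv' for u = \frac{3}{4 \left(2 t^{2} + \frac{5}{2}\right)} and v = \cos{\left(3 t^{2} \right)} — it is the derivative of the product u*v.
Check: d/dt[\frac{3 \cos{\left(3 t^{2} \right)}}{8 t^{2} + 10}] = \frac{- 36 t^{3} \sin{\left(3 t^{2} \right)} - 45 t \sin{\left(3 t^{2} \right)} - 12 t \cos{\left(3 t^{2} \right)}}{16 t^{4} + 40 t^{2} + 25}, which equals f(t).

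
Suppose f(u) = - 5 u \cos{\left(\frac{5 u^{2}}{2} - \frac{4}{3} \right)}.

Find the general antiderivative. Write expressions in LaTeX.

F(u) = - \sin{\left(\frac{5 u^{2}}{2} - \frac{4}{3} \right)} + C

f matches the chain-rule pattern g'(h)*h' with inner function h(u) = \frac{5 u^{2}}{2} - \frac{4}{3}; substituting w = h(u) collapses the integral.
Check: d/du[- \sin{\left(\frac{5 u^{2}}{2} - \frac{4}{3} \right)}] = - 5 u \cos{\left(\frac{5 u^{2}}{2} - \frac{4}{3} \right)} = f(u).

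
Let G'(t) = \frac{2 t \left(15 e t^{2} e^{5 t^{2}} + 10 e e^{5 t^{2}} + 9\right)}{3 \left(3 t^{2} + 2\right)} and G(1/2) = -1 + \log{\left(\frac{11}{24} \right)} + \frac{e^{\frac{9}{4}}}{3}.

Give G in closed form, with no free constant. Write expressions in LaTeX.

G(t) = \frac{e e^{5 t^{2}}}{3} + \log{\left(3 t^{2} + 2 \right)} - \log{\left(6 \right)} - 1

Whatever form G(t) takes, its d/dt must return the stated G'(t).
A general antiderivative is \frac{e^{5 t^{2} + 1}}{3} + \log{\left(\frac{t^{2}}{2} + \frac{1}{3} \right)} + C.
The condition gives C = -1 + \log{\left(\frac{11}{24} \right)} + \frac{e^{\frac{9}{4}}}{3} - (\log{\left(\frac{11}{24} \right)} + \frac{e^{\frac{9}{4}}}{3}) = -1.
So G(t) = \frac{e e^{5 t^{2}}}{3} + \log{\left(3 t^{2} + 2 \right)} - \log{\left(6 \right)} - 1.
Check: d/dt[\frac{e e^{5 t^{2}}}{3} + \log{\left(3 t^{2} + 2 \right)} - \log{\left(6 \right)} - 1] = \frac{30 e t^{3} e^{5 t^{2}} + 20 e t e^{5 t^{2}} + 18 t}{9 t^{2} + 6}, which equals G'(t).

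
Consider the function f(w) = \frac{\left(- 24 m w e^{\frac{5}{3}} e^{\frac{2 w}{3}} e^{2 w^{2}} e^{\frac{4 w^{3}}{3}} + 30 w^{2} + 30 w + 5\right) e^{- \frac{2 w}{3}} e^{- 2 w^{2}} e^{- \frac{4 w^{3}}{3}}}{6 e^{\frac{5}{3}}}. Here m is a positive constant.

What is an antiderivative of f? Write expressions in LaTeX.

An antiderivative is F(w) = - \frac{8 m w^{2} + \frac{5 e^{- \frac{2 w}{3}} e^{- 2 w^{2}} e^{- \frac{4 w^{3}}{3}}}{e^{\frac{5}{3}}}}{4}.

For F(w) to be correct the identity F'(w) - f(w) = 0 must hold.
Check: d/dw[- \frac{8 m w^{2} + \frac{5 e^{- \frac{2 w}{3}} e^{- 2 w^{2}} e^{- \frac{4 w^{3}}{3}}}{e^{\frac{5}{3}}}}{4}] = \frac{\left(- 24 m w e^{\frac{5}{3}} e^{\frac{2 w}{3}} e^{2 w^{2}} e^{\frac{4 w^{3}}{3}} + 30 w^{2} + 30 w + 5\right) e^{- \frac{2 w}{3}} e^{- 2 w^{2}} e^{- \frac{4 w^{3}}{3}}}{6 e^{\frac{5}{3}}} = f(w).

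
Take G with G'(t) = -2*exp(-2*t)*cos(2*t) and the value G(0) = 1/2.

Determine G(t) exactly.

G(t) = (-sin(2*t) + cos(2*t))*exp(-2*t)/2

The proposed G(t) is checked by its d/dt: the result must match the given G'(t).
A general antiderivative is -exp(-2*t)*sin(2*t)/2 + exp(-2*t)*cos(2*t)/2 + C.
The condition gives C = 1/2 - (1/2) = 0.
So G(t) = (-sin(2*t) + cos(2*t))*exp(-2*t)/2.
Check: d/dt[(-sin(2*t) + cos(2*t))*exp(-2*t)/2] = -2*exp(-2*t)*cos(2*t) = G'(t).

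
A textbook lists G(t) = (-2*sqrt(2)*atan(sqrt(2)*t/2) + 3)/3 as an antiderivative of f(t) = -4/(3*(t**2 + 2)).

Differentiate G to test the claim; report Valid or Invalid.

d/dt[G] = -4/(3*t**2 + 6)
This equals f(t) exactly, so the claim holds.

Valid. The derivative of G reproduces f.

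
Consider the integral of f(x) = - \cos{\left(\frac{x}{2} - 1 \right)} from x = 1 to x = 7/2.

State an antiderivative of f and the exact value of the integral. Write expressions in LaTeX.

Antiderivative: F(x) = - 2 \sin{\left(\frac{x}{2} - 1 \right)}; value = - 2 \sin{\left(\frac{3}{4} \right)} - 2 \sin{\left(\frac{1}{2} \right)}

A first test for any F(x): its x-derivative must equal f(x) identically.
F(x) = - 2 \sin{\left(\frac{x}{2} - 1 \right)} is an antiderivative of f.
Check: d/dx[- 2 \sin{\left(\frac{x}{2} - 1 \right)}] = - \cos{\left(\frac{x}{2} - 1 \right)} = f(x).
F(7/2) = - 2 \sin{\left(\frac{3}{4} \right)}; F(1) = 2 \sin{\left(\frac{1}{2} \right)}.
Integral = F(7/2) - F(1) = - 2 \sin{\left(\frac{3}{4} \right)} - 2 \sin{\left(\frac{1}{2} \right)}.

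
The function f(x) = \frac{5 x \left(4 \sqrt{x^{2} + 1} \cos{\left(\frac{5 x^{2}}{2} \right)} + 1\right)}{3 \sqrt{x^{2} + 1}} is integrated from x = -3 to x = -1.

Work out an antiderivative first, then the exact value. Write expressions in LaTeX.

Antiderivative: F(x) = \frac{5 \sqrt{x^{2} + 1} + 4 \sin{\left(\frac{5 x^{2}}{2} \right)}}{3}; value = - \frac{5 \sqrt{10}}{3} - \frac{4 \sin{\left(\frac{45}{2} \right)}}{3} + \frac{4 \sin{\left(\frac{5}{2} \right)}}{3} + \frac{5 \sqrt{2}}{3}

An antiderivative F(x) passes only if d/dx[F] lands on f(x) exactly.
F(x) = \frac{5 \sqrt{x^{2} + 1} + 4 \sin{\left(\frac{5 x^{2}}{2} \right)}}{3} is an antiderivative of f.
Check: d/dx[\frac{5 \sqrt{x^{2} + 1} + 4 \sin{\left(\frac{5 x^{2}}{2} \right)}}{3}] = \frac{20 x \sqrt{x^{2} + 1} \cos{\left(\frac{5 x^{2}}{2} \right)} + 5 x}{3 \sqrt{x^{2} + 1}}, which equals f(x).
F(-1) = \frac{4 \sin{\left(\frac{5}{2} \right)}}{3} + \frac{5 \sqrt{2}}{3}; F(-3) = \frac{4 \sin{\left(\frac{45}{2} \right)}}{3} + \frac{5 \sqrt{10}}{3}.
Integral = F(-1) - F(-3) = - \frac{5 \sqrt{10}}{3} - \frac{4 \sin{\left(\frac{45}{2} \right)}}{3} + \frac{4 \sin{\left(\frac{5}{2} \right)}}{3} + \frac{5 \sqrt{2}}{3}.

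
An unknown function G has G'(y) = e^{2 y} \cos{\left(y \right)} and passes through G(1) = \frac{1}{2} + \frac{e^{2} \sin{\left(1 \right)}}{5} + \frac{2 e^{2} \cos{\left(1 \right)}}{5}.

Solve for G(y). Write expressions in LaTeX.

Since d/dy undoes antidifferentiation here, G(y) must give back the stated G'(y).
A general antiderivative is \frac{e^{2 y} \sin{\left(y \right)}}{5} + \frac{2 e^{2 y} \cos{\left(y \right)}}{5} + C.
The condition gives C = \frac{1}{2} + \frac{e^{2} \sin{\left(1 \right)}}{5} + \frac{2 e^{2} \cos{\left(1 \right)}}{5} - (\frac{e^{2} \sin{\left(1 \right)}}{5} + \frac{2 e^{2} \cos{\left(1 \right)}}{5}) = \frac{1}{2}.
So G(y) = \frac{2 e^{2 y} \sin{\left(y \right)} + 4 e^{2 y} \cos{\left(y \right)} + 5}{10}.
Check: d/dy[\frac{2 e^{2 y} \sin{\left(y \right)} + 4 e^{2 y} \cos{\left(y \right)} + 5}{10}] = e^{2 y} \cos{\left(y \right)} = G'(y).

G(y) = \frac{2 e^{2 y} \sin{\left(y \right)} + 4 e^{2 y} \cos{\left(y \right)} + 5}{10}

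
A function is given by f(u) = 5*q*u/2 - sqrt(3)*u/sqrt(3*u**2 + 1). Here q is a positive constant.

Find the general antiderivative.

F(u) = 5*q*u**2/4 - sqrt(u**2 + 1/3) + C

The integrand splits into summands that can be handled one at a time.
Check: d/du[5*q*u**2/4 - sqrt(u**2 + 1/3)] = (5*q*u*sqrt(3*u**2 + 1) - 2*sqrt(3)*u)/(2*sqrt(3*u**2 + 1)), which equals f(u).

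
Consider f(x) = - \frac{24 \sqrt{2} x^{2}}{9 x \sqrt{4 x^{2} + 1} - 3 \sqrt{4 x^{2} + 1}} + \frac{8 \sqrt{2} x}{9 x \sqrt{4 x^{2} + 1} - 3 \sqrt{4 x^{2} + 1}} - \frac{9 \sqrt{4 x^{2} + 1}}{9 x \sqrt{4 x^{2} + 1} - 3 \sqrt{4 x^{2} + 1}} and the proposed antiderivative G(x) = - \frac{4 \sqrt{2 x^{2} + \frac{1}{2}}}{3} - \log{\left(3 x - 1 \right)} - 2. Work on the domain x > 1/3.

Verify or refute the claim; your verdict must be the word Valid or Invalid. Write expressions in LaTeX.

d/dx[G] = \frac{- 24 \sqrt{2} x^{2} + 8 \sqrt{2} x - 9 \sqrt{4 x^{2} + 1}}{9 x \sqrt{4 x^{2} + 1} - 3 \sqrt{4 x^{2} + 1}}
This equals f(x) exactly, so the claim holds.

Valid: G'(x) = f(x).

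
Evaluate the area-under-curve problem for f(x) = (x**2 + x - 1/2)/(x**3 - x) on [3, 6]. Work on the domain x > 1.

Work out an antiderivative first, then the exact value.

Factor the denominator (2*x*(x - 1)*(x + 1)) and decompose: f = -1/(4*(x + 1)) + 3/(4*(x - 1)) + 1/(2*x); each piece integrates to a log, atan, or power term.
F(x) = log(x)/2 + 3*log(x - 1)/4 - log(x + 1)/4 is an antiderivative of f.
Check: d/dx[log(x)/2 + 3*log(x - 1)/4 - log(x + 1)/4] = (2*x**2 + 2*x - 1)/(2*x**3 - 2*x), which equals f(x).
F(6) = -log(7)/4 + log(6)/2 + 3*log(5)/4; F(3) = -log(4)/4 + 3*log(2)/4 + log(3)/2.
Integral = F(6) - F(3) = -log(3)/2 - 3*log(2)/4 - log(7)/4 + log(4)/4 + log(6)/2 + 3*log(5)/4.

Antiderivative: F(x) = log(x)/2 + 3*log(x - 1)/4 - log(x + 1)/4; value = -log(3)/2 - 3*log(2)/4 - log(7)/4 + log(4)/4 + log(6)/2 + 3*log(5)/4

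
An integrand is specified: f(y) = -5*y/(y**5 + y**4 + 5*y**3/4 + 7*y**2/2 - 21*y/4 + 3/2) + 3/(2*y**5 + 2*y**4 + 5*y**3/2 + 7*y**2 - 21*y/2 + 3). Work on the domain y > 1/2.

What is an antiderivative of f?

An antiderivative is F(y) = -2232*log(y - 1/2)/4225 + 46*log(y + 2)/175 + 157*log(y**2 + 3)/1183 + 360*sqrt(3)*atan(sqrt(3)*y/3)/1183 + 16/(130*y - 65).

The denominator factors as (y + 2)*(2*y - 1)**2*(y**2 + 3); partial fractions split f into directly integrable pieces: 2*(157*y + 540)/(1183*(y**2 + 3)) - 4464/(4225*(2*y - 1)) - 32/(65*(2*y - 1)**2) + 46/(175*(y + 2)).
Check: d/dy[-2232*log(y - 1/2)/4225 + 46*log(y + 2)/175 + 157*log(y**2 + 3)/1183 + 360*sqrt(3)*atan(sqrt(3)*y/3)/1183 + 16/(130*y - 65)] = (6 - 20*y)/(4*y**5 + 4*y**4 + 5*y**3 + 14*y**2 - 21*y + 6), which equals f(y).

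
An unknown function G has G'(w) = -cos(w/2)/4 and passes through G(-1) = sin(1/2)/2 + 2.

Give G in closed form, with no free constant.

Whatever form G(w) takes, its d/dw must return the stated G'(w).
A general antiderivative is -sin(w/2)/2 + C.
The condition gives C = sin(1/2)/2 + 2 - (sin(1/2)/2) = 2.
So G(w) = 2 - sin(w/2)/2.
Check: d/dw[2 - sin(w/2)/2] = -cos(w/2)/4 = G'(w).

G(w) = 2 - sin(w/2)/2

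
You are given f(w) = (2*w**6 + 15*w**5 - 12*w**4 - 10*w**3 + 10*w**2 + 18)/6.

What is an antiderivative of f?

An antiderivative is F(w) = w*(60*w**6 + 525*w**5 - 504*w**4 - 525*w**3 + 700*w**2 + 3780)/1260.

Any candidate F(w) must reproduce f(w) exactly when differentiated.
Check: d/dw[w*(60*w**6 + 525*w**5 - 504*w**4 - 525*w**3 + 700*w**2 + 3780)/1260] = w**6/3 + 5*w**5/2 - 2*w**4 - 5*w**3/3 + 5*w**2/3 + 3, which equals f(w).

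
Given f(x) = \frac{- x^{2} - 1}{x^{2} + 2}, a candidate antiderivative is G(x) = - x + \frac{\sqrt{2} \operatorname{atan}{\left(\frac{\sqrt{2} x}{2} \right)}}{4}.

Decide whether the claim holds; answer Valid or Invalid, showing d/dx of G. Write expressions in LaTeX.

d/dx[G] = \frac{- 2 x^{2} - 3}{2 x^{2} + 4}
d/dx[G] - f(x) = - \frac{1}{2 x^{2} + 4} != 0.

Invalid: d/dx[G] - f = - \frac{1}{2 x^{2} + 4}, which is not 0.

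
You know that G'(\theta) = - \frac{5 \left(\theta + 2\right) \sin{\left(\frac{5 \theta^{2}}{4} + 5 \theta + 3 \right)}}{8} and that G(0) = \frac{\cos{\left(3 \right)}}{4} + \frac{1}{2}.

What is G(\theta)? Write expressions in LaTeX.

G(\theta) = \frac{\cos{\left(\frac{5 \theta^{2}}{4} + 5 \theta + 3 \right)} + 2}{4}

The substitution u = \frac{5 \theta^{2}}{4} + 5 \theta + 3 works: G'(\theta) is exactly (dG/du)*(du/d\theta) for that inner function.
A general antiderivative is \frac{\cos{\left(\frac{5 \theta^{2}}{4} + 5 \theta + 3 \right)}}{4} + C.
The condition gives C = \frac{\cos{\left(3 \right)}}{4} + \frac{1}{2} - (\frac{\cos{\left(3 \right)}}{4}) = \frac{1}{2}.
So G(\theta) = \frac{\cos{\left(\frac{5 \theta^{2}}{4} + 5 \theta + 3 \right)} + 2}{4}.
Check: d/d\theta[\frac{\cos{\left(\frac{5 \theta^{2}}{4} + 5 \theta + 3 \right)} + 2}{4}] = - \frac{5 \theta \sin{\left(\frac{5 \theta^{2}}{4} + 5 \theta + 3 \right)}}{8} - \frac{5 \sin{\left(\frac{5 \theta^{2}}{4} + 5 \theta + 3 \right)}}{4}, which equals G'(\theta).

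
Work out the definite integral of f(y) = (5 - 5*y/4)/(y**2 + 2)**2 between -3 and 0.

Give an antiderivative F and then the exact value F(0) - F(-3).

Antiderivative: F(y) = -(-10*y - 5)/(8*y**2 + 16) + 5*sqrt(2)*atan(sqrt(2)*y/2)/8; value = 105/176 + 5*sqrt(2)*atan(3*sqrt(2)/2)/8

Any candidate F(y) must reproduce f(y) exactly when differentiated.
F(y) = -(-10*y - 5)/(8*y**2 + 16) + 5*sqrt(2)*atan(sqrt(2)*y/2)/8 is an antiderivative of f.
Check: d/dy[-(-10*y - 5)/(8*y**2 + 16) + 5*sqrt(2)*atan(sqrt(2)*y/2)/8] = (20 - 5*y)/(4*y**4 + 16*y**2 + 16), which equals f(y).
F(0) = 5/16; F(-3) = -5*sqrt(2)*atan(3*sqrt(2)/2)/8 - 25/88.
Integral = F(0) - F(-3) = 105/176 + 5*sqrt(2)*atan(3*sqrt(2)/2)/8.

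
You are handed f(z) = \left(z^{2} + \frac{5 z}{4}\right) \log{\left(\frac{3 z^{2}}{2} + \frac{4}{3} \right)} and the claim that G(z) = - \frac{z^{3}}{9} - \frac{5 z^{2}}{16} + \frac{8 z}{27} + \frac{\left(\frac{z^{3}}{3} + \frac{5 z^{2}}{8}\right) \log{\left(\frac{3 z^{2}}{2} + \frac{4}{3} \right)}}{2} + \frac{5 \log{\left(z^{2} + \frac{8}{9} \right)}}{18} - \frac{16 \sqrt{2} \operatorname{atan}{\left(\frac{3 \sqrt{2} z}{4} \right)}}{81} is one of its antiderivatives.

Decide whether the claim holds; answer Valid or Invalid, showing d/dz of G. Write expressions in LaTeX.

Invalid: d/dz[G] - f = - \frac{z^{2} \log{\left(9 z^{2} + 8 \right)}}{2} + \frac{z^{2} \log{\left(6 \right)}}{2} - \frac{5 z \log{\left(9 z^{2} + 8 \right)}}{8} + \frac{5 z \log{\left(6 \right)}}{8}, which is not 0.

d/dz[G] = \frac{z^{2} \log{\left(9 z^{2} + 8 \right)}}{2} - \frac{z^{2} \log{\left(6 \right)}}{2} + \frac{5 z \log{\left(9 z^{2} + 8 \right)}}{8} - \frac{5 z \log{\left(6 \right)}}{8}
d/dz[G] - f(z) = - \frac{z^{2} \log{\left(9 z^{2} + 8 \right)}}{2} + \frac{z^{2} \log{\left(6 \right)}}{2} - \frac{5 z \log{\left(9 z^{2} + 8 \right)}}{8} + \frac{5 z \log{\left(6 \right)}}{8} != 0.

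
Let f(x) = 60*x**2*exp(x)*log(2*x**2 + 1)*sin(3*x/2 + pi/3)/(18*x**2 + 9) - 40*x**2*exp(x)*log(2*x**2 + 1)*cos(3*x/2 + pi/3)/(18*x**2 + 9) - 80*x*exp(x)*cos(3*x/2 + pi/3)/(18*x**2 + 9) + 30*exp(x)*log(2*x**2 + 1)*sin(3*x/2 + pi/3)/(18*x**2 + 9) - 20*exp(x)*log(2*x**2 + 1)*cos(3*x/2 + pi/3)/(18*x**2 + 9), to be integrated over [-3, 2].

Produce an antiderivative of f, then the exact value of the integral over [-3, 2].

Integrate term by term and add the pieces.
F(x) = -20*exp(x)*log(2*x**2 + 1)*cos(3*x/2 + pi/3)/9 is an antiderivative of f.
Check: d/dx[-20*exp(x)*log(2*x**2 + 1)*cos(3*x/2 + pi/3)/9] = (60*x**2*exp(x)*log(2*x**2 + 1)*sin(3*x/2 + pi/3) - 40*x**2*exp(x)*log(2*x**2 + 1)*cos(3*x/2 + pi/3) - 80*x*exp(x)*cos(3*x/2 + pi/3) + 30*exp(x)*log(2*x**2 + 1)*sin(3*x/2 + pi/3) - 20*exp(x)*log(2*x**2 + 1)*cos(3*x/2 + pi/3))/(18*x**2 + 9), which equals f(x).
F(2) = -20*exp(2)*log(9)*cos(pi/3 + 3)/9; F(-3) = -20*exp(-3)*log(19)*sin(pi/6 + 9/2)/9.
Integral = F(2) - F(-3) = 20*exp(-3)*log(19)*sin(pi/6 + 9/2)/9 - 20*exp(2)*log(9)*cos(pi/3 + 3)/9.

Antiderivative: F(x) = -20*exp(x)*log(2*x**2 + 1)*cos(3*x/2 + pi/3)/9; value = 20*exp(-3)*log(19)*sin(pi/6 + 9/2)/9 - 20*exp(2)*log(9)*cos(pi/3 + 3)/9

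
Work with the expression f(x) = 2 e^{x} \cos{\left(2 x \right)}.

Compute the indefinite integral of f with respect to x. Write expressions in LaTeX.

A first test for any F(x): its x-derivative must equal f(x) identically.
Check: d/dx[\frac{4 e^{x} \sin{\left(2 x \right)}}{5} + \frac{2 e^{x} \cos{\left(2 x \right)}}{5}] = 2 e^{x} \cos{\left(2 x \right)} = f(x).

F(x) = \frac{4 e^{x} \sin{\left(2 x \right)}}{5} + \frac{2 e^{x} \cos{\left(2 x \right)}}{5} + C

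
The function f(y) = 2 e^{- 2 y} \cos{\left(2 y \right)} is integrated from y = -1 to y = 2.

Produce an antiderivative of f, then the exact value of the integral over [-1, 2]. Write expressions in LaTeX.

For F(y) to be correct the identity F'(y) - f(y) = 0 must hold.
F(y) = - \frac{\left(- \sin{\left(2 y \right)} + \cos{\left(2 y \right)}\right) e^{- 2 y}}{2} is an antiderivative of f.
Check: d/dy[- \frac{\left(- \sin{\left(2 y \right)} + \cos{\left(2 y \right)}\right) e^{- 2 y}}{2}] = 2 e^{- 2 y} \cos{\left(2 y \right)} = f(y).
F(2) = \frac{\sin{\left(4 \right)}}{2 e^{4}} - \frac{\cos{\left(4 \right)}}{2 e^{4}}; F(-1) = - \frac{e^{2} \sin{\left(2 \right)}}{2} - \frac{e^{2} \cos{\left(2 \right)}}{2}.
Integral = F(2) - F(-1) = \frac{e^{2} \cos{\left(2 \right)}}{2} + \frac{\sin{\left(4 \right)}}{2 e^{4}} - \frac{\cos{\left(4 \right)}}{2 e^{4}} + \frac{e^{2} \sin{\left(2 \right)}}{2}.

Antiderivative: F(y) = - \frac{\left(- \sin{\left(2 y \right)} + \cos{\left(2 y \right)}\right) e^{- 2 y}}{2}; value = \frac{e^{2} \cos{\left(2 \right)}}{2} + \frac{\sin{\left(4 \right)}}{2 e^{4}} - \frac{\cos{\left(4 \right)}}{2 e^{4}} + \frac{e^{2} \sin{\left(2 \right)}}{2}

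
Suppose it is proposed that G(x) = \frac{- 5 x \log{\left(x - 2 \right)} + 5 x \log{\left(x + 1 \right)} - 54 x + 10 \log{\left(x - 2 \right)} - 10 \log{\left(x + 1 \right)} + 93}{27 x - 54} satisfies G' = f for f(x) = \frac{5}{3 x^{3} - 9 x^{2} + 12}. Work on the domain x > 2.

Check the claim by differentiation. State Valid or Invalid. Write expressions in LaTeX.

Valid. The derivative of G reproduces f.

d/dx[G] = \frac{5}{3 x^{3} - 9 x^{2} + 12}
This equals f(x) exactly, so the claim holds.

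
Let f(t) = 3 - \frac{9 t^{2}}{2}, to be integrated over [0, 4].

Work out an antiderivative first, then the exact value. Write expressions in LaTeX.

Antiderivative: F(t) = - \frac{3 t^{3}}{2} + 3 t; value = -84

An antiderivative F(t) passes only if d/dt[F] lands on f(t) exactly.
F(t) = - \frac{3 t^{3}}{2} + 3 t is an antiderivative of f.
Check: d/dt[- \frac{3 t^{3}}{2} + 3 t] = 3 - \frac{9 t^{2}}{2} = f(t).
F(4) = -84; F(0) = 0.
Integral = F(4) - F(0) = -84.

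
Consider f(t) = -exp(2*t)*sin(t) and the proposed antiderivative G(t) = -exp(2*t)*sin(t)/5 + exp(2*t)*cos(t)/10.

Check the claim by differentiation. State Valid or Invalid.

d/dt[G] = -exp(2*t)*sin(t)/2
d/dt[G] - f(t) = exp(2*t)*sin(t)/2 != 0.

Invalid: d/dt[G] - f = exp(2*t)*sin(t)/2, which is not 0.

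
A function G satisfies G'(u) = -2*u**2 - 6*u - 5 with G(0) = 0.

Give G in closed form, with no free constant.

Integrate term by term and add the pieces.
A general antiderivative is -2*u**3/3 - 3*u**2 - 5*u + C.
The condition gives C = 0 - (0) = 0.
So G(u) = -2*u**3/3 - 3*u**2 - 5*u.
Check: d/du[-2*u**3/3 - 3*u**2 - 5*u] = -2*u**2 - 6*u - 5 = G'(u).

G(u) = -2*u**3/3 - 3*u**2 - 5*u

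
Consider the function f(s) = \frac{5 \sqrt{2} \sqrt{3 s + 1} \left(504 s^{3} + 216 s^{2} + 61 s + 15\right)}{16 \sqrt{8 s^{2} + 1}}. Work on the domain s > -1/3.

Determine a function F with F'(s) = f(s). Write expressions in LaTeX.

f has the shape u'v + uv' for u = \frac{5 \left(3 s + 1\right)^{\frac{5}{2}}}{4} and v = \sqrt{4 s^{2} + \frac{1}{2}} — it is the derivative of the product u*v.
Check: d/ds[\frac{5 \left(3 s + 1\right)^{\frac{5}{2}} \sqrt{4 s^{2} + \frac{1}{2}}}{4}] = \frac{\sqrt{2} \left(2520 s^{3} \sqrt{3 s + 1} + 1080 s^{2} \sqrt{3 s + 1} + 305 s \sqrt{3 s + 1} + 75 \sqrt{3 s + 1}\right)}{16 \sqrt{8 s^{2} + 1}}, which equals f(s).

An antiderivative is F(s) = \frac{5 \left(3 s + 1\right)^{\frac{5}{2}} \sqrt{4 s^{2} + \frac{1}{2}}}{4}.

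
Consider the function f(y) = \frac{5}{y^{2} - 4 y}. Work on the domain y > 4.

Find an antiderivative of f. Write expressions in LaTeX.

An antiderivative is F(y) = \frac{5 \left(- \log{\left(y \right)} + \log{\left(y - 4 \right)}\right)}{4}.

The denominator factors as y \left(y - 4\right); partial fractions split f into directly integrable pieces: \frac{5}{4 \left(y - 4\right)} - \frac{5}{4 y}.
Check: d/dy[\frac{5 \left(- \log{\left(y \right)} + \log{\left(y - 4 \right)}\right)}{4}] = \frac{5}{y^{2} - 4 y} = f(y).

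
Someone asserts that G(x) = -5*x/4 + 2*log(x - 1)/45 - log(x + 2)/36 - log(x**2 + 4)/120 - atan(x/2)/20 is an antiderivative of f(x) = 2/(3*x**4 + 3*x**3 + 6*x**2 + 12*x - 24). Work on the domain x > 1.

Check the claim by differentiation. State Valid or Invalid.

Invalid: d/dx[G] - f = -5/4, which is not 0.

d/dx[G] = (-15*x**4 - 15*x**3 - 30*x**2 - 60*x + 128)/(12*x**4 + 12*x**3 + 24*x**2 + 48*x - 96)
d/dx[G] - f(x) = -5/4 != 0.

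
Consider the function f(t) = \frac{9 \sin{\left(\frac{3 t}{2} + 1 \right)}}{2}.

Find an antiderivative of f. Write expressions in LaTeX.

For F(t) to be correct the identity F'(t) - f(t) = 0 must hold.
Check: d/dt[- 3 \cos{\left(\frac{3 t}{2} + 1 \right)}] = \frac{9 \sin{\left(\frac{3 t}{2} + 1 \right)}}{2} = f(t).

An antiderivative is F(t) = - 3 \cos{\left(\frac{3 t}{2} + 1 \right)}.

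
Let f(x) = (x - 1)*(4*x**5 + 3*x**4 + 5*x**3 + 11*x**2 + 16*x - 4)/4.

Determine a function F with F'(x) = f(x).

A first test for any F(x): its x-derivative must equal f(x) identically.
Check: d/dx[x**7/7 - x**6/24 + x**5/10 + 3*x**4/8 + 5*x**3/12 - 5*x**2/2 + x] = x**6 - x**5/4 + x**4/2 + 3*x**3/2 + 5*x**2/4 - 5*x + 1, which equals f(x).

An antiderivative is F(x) = x**7/7 - x**6/24 + x**5/10 + 3*x**4/8 + 5*x**3/12 - 5*x**2/2 + x.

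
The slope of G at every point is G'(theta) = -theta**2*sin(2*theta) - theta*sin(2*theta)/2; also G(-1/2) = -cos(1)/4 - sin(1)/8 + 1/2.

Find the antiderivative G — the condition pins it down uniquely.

The integrand splits into summands that can be handled one at a time.
A general antiderivative is theta**2*cos(2*theta)/2 - theta*sin(2*theta)/2 + theta*cos(2*theta)/4 - sin(2*theta)/8 - cos(2*theta)/4 + C.
The condition gives C = -cos(1)/4 - sin(1)/8 + 1/2 - (-cos(1)/4 - sin(1)/8) = 1/2.
So G(theta) = (4*theta**2*cos(2*theta) - 4*theta*sin(2*theta) + 2*theta*cos(2*theta) - sin(2*theta) - 2*cos(2*theta) + 4)/8.
Check: d/dtheta[(4*theta**2*cos(2*theta) - 4*theta*sin(2*theta) + 2*theta*cos(2*theta) - sin(2*theta) - 2*cos(2*theta) + 4)/8] = -theta**2*sin(2*theta) - theta*sin(2*theta)/2 = G'(theta).

G(theta) = (4*theta**2*cos(2*theta) - 4*theta*sin(2*theta) + 2*theta*cos(2*theta) - sin(2*theta) - 2*cos(2*theta) + 4)/8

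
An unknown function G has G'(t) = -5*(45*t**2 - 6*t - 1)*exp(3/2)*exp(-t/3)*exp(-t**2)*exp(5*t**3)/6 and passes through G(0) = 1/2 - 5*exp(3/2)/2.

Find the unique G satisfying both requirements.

G(t) = -(-1 + 5*exp(3/2)*exp(-t/3)*exp(-t**2)*exp(5*t**3))/2

The substitution u = 5*t**3 - t**2 - t/3 + 3/2 works: G'(t) is exactly (dG/du)*(du/dt) for that inner function.
A general antiderivative is -5*exp(5*t**3 - t**2 - t/3 + 3/2)/2 + C.
The condition gives C = 1/2 - 5*exp(3/2)/2 - (-5*exp(3/2)/2) = 1/2.
So G(t) = -(-1 + 5*exp(3/2)*exp(-t/3)*exp(-t**2)*exp(5*t**3))/2.
Check: d/dt[-(-1 + 5*exp(3/2)*exp(-t/3)*exp(-t**2)*exp(5*t**3))/2] = (-225*t**2*exp(3/2)*exp(5*t**3) + 30*t*exp(3/2)*exp(5*t**3) + 5*exp(3/2)*exp(5*t**3))*exp(-t/3)*exp(-t**2)/6, which equals G'(t).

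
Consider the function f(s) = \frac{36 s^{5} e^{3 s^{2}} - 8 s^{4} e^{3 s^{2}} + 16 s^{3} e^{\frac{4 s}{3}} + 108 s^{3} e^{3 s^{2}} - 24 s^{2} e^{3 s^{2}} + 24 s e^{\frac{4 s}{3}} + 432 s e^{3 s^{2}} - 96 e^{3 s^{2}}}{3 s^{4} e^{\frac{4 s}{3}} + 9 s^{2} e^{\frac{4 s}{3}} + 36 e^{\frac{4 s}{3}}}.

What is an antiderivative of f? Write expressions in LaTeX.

An antiderivative is F(s) = \frac{2 \left(2 \log{\left(\frac{s^{4}}{3} + s^{2} + 4 \right)} + 3 e^{- \frac{4 s}{3}} e^{3 s^{2}}\right)}{3}.

Recover f(s) by differentiating a candidate F(s); any mismatch rules it out.
Check: d/ds[\frac{2 \left(2 \log{\left(\frac{s^{4}}{3} + s^{2} + 4 \right)} + 3 e^{- \frac{4 s}{3}} e^{3 s^{2}}\right)}{3}] = \frac{36 s^{5} e^{3 s^{2}} - 8 s^{4} e^{3 s^{2}} + 16 s^{3} e^{\frac{4 s}{3}} + 108 s^{3} e^{3 s^{2}} - 24 s^{2} e^{3 s^{2}} + 24 s e^{\frac{4 s}{3}} + 432 s e^{3 s^{2}} - 96 e^{3 s^{2}}}{3 s^{4} e^{\frac{4 s}{3}} + 9 s^{2} e^{\frac{4 s}{3}} + 36 e^{\frac{4 s}{3}}} = f(s).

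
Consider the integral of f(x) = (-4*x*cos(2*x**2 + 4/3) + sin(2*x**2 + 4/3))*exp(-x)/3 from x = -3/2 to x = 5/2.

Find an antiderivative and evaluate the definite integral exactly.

Antiderivative: F(x) = -exp(-x)*sin(2*x**2 + 4/3)/3; value = exp(3/2)*sin(35/6)/3 - exp(-5/2)*sin(83/6)/3

Recognize the product-rule pattern: f = u'v + uv' with u = -exp(-x)/3, v = sin(2*x**2 + 4/3), so integration by parts undoes it.
F(x) = -exp(-x)*sin(2*x**2 + 4/3)/3 is an antiderivative of f.
Check: d/dx[-exp(-x)*sin(2*x**2 + 4/3)/3] = (-4*x*cos(2*x**2 + 4/3) + sin(2*x**2 + 4/3))*exp(-x)/3 = f(x).
F(5/2) = -exp(-5/2)*sin(83/6)/3; F(-3/2) = -exp(3/2)*sin(35/6)/3.
Integral = F(5/2) - F(-3/2) = exp(3/2)*sin(35/6)/3 - exp(-5/2)*sin(83/6)/3.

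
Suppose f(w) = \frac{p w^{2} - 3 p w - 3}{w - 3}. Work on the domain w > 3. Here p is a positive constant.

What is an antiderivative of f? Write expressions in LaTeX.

A first test for any F(w): its w-derivative must equal f(w) identically.
Check: d/dw[\frac{p w^{2}}{2} - 3 \log{\left(2 w - 6 \right)}] = \frac{p w^{2} - 3 p w - 3}{w - 3} = f(w).

An antiderivative is F(w) = \frac{p w^{2}}{2} - 3 \log{\left(2 w - 6 \right)}.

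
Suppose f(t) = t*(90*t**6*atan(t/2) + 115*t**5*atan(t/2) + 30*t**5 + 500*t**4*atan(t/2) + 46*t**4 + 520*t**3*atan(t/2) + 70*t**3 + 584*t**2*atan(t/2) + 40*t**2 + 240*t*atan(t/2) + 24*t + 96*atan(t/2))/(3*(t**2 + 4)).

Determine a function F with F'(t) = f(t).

For F(t) to be correct the identity F'(t) - f(t) = 0 must hold.
Check: d/dt[2*(t**2 + t + 1)*(5*t**4/2 + 4*t**3/3 + 2*t**2)*atan(t/2)] = (90*t**7*atan(t/2) + 115*t**6*atan(t/2) + 30*t**6 + 500*t**5*atan(t/2) + 46*t**5 + 520*t**4*atan(t/2) + 70*t**4 + 584*t**3*atan(t/2) + 40*t**3 + 240*t**2*atan(t/2) + 24*t**2 + 96*t*atan(t/2))/(3*t**2 + 12), which equals f(t).

An antiderivative is F(t) = 2*(t**2 + t + 1)*(5*t**4/2 + 4*t**3/3 + 2*t**2)*atan(t/2).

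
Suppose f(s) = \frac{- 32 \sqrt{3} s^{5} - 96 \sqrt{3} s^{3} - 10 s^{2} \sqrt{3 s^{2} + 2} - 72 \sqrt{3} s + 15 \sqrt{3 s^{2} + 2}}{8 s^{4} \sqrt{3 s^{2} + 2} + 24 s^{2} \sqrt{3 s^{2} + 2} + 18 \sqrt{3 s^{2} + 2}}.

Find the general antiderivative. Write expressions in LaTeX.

F(s) = \frac{5 s}{4 s^{2} + 6} - 4 \sqrt{s^{2} + \frac{2}{3}} + C

Recover f(s) by differentiating a candidate F(s); any mismatch rules it out.
Check: d/ds[\frac{5 s}{4 s^{2} + 6} - 4 \sqrt{s^{2} + \frac{2}{3}}] = \frac{- 32 \sqrt{3} s^{5} - 96 \sqrt{3} s^{3} - 10 s^{2} \sqrt{3 s^{2} + 2} - 72 \sqrt{3} s + 15 \sqrt{3 s^{2} + 2}}{8 s^{4} \sqrt{3 s^{2} + 2} + 24 s^{2} \sqrt{3 s^{2} + 2} + 18 \sqrt{3 s^{2} + 2}} = f(s).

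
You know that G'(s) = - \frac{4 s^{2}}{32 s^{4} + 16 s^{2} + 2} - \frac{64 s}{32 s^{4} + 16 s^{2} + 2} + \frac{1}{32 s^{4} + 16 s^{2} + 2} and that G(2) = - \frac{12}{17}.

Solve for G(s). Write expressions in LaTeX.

G(s) = \frac{- 8 s^{2} + s + 6}{2 \left(4 s^{2} + 1\right)}

G'(s) has the shape u'v + uv' for u = \frac{1}{2 s^{2} + \frac{1}{2}} and v = \frac{s}{4} + 2 — it is the derivative of the product u*v.
A general antiderivative is \frac{\frac{s}{4} + 2}{2 s^{2} + \frac{1}{2}} + C.
The condition gives C = - \frac{12}{17} - (\frac{5}{17}) = -1.
So G(s) = \frac{- 8 s^{2} + s + 6}{2 \left(4 s^{2} + 1\right)}.
Check: d/ds[\frac{- 8 s^{2} + s + 6}{2 \left(4 s^{2} + 1\right)}] = \frac{- 4 s^{2} - 64 s + 1}{32 s^{4} + 16 s^{2} + 2}, which equals G'(s).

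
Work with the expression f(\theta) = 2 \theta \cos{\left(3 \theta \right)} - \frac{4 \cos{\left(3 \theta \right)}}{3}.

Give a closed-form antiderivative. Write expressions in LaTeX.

Integrate term by term and add the pieces.
Check: d/d\theta[\frac{2 \theta \sin{\left(3 \theta \right)}}{3} - \frac{4 \sin{\left(3 \theta \right)}}{9} + \frac{2 \cos{\left(3 \theta \right)}}{9}] = 2 \theta \cos{\left(3 \theta \right)} - \frac{4 \cos{\left(3 \theta \right)}}{3} = f(\theta).

An antiderivative is F(\theta) = \frac{2 \theta \sin{\left(3 \theta \right)}}{3} - \frac{4 \sin{\left(3 \theta \right)}}{9} + \frac{2 \cos{\left(3 \theta \right)}}{9}.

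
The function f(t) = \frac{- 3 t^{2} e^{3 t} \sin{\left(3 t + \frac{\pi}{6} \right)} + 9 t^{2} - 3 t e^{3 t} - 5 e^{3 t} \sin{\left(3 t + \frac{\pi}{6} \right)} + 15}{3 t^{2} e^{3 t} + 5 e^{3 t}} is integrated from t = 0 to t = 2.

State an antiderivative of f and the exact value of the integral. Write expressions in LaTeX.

For F(t) to be correct the identity F'(t) - f(t) = 0 must hold.
F(t) = \frac{\left(- 3 e^{3 t} \log{\left(t^{2} + \frac{5}{3} \right)} + 2 e^{3 t} \cos{\left(3 t + \frac{\pi}{6} \right)} - 6\right) e^{- 3 t}}{6} is an antiderivative of f.
Check: d/dt[\frac{\left(- 3 e^{3 t} \log{\left(t^{2} + \frac{5}{3} \right)} + 2 e^{3 t} \cos{\left(3 t + \frac{\pi}{6} \right)} - 6\right) e^{- 3 t}}{6}] = \frac{- 3 t^{2} e^{3 t} \sin{\left(3 t + \frac{\pi}{6} \right)} + 9 t^{2} - 3 t e^{3 t} - 5 e^{3 t} \sin{\left(3 t + \frac{\pi}{6} \right)} + 15}{3 t^{2} e^{3 t} + 5 e^{3 t}} = f(t).
F(2) = - \frac{\log{\left(\frac{17}{3} \right)}}{2} - e^{-6} + \frac{\cos{\left(\frac{\pi}{6} + 6 \right)}}{3}; F(0) = -1 - \frac{\log{\left(\frac{5}{3} \right)}}{2} + \frac{\sqrt{3}}{6}.
Integral = F(2) - F(0) = - \frac{\log{\left(\frac{17}{3} \right)}}{2} - \frac{\sqrt{3}}{6} - e^{-6} + \frac{\log{\left(\frac{5}{3} \right)}}{2} + \frac{\cos{\left(\frac{\pi}{6} + 6 \right)}}{3} + 1.

Antiderivative: F(t) = \frac{\left(- 3 e^{3 t} \log{\left(t^{2} + \frac{5}{3} \right)} + 2 e^{3 t} \cos{\left(3 t + \frac{\pi}{6} \right)} - 6\right) e^{- 3 t}}{6}; value = - \frac{\log{\left(\frac{17}{3} \right)}}{2} - \frac{\sqrt{3}}{6} - e^{-6} + \frac{\log{\left(\frac{5}{3} \right)}}{2} + \frac{\cos{\left(\frac{\pi}{6} + 6 \right)}}{3} + 1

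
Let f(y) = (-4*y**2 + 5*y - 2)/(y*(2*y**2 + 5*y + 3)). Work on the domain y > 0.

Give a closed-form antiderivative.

An antiderivative is F(y) = -2*log(y)/3 + 11*log(y + 1) - 37*log(y + 3/2)/3.

The denominator factors as y*(y + 1)*(2*y + 3); partial fractions split f into directly integrable pieces: -74/(3*(2*y + 3)) + 11/(y + 1) - 2/(3*y).
Check: d/dy[-2*log(y)/3 + 11*log(y + 1) - 37*log(y + 3/2)/3] = (-4*y**2 + 5*y - 2)/(2*y**3 + 5*y**2 + 3*y), which equals f(y).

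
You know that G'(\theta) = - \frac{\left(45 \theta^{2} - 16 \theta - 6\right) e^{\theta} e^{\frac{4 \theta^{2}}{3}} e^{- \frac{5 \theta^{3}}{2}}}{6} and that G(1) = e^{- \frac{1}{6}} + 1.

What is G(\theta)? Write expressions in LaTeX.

The substitution u = - \frac{5 \theta^{3}}{2} + \frac{4 \theta^{2}}{3} + \theta works: G'(\theta) is exactly (dG/du)*(du/d\theta) for that inner function.
A general antiderivative is e^{- \frac{5 \theta^{3}}{2} + \frac{4 \theta^{2}}{3} + \theta} + C.
The condition gives C = e^{- \frac{1}{6}} + 1 - (e^{- \frac{1}{6}}) = 1.
So G(\theta) = e^{- \frac{5 \theta^{3}}{2} + \frac{4 \theta^{2}}{3} + \theta} + 1.
Check: d/d\theta[e^{- \frac{5 \theta^{3}}{2} + \frac{4 \theta^{2}}{3} + \theta} + 1] = - \frac{15 \theta^{2} e^{\theta} e^{\frac{4 \theta^{2}}{3}} e^{- \frac{5 \theta^{3}}{2}}}{2} + \frac{8 \theta e^{\theta} e^{\frac{4 \theta^{2}}{3}} e^{- \frac{5 \theta^{3}}{2}}}{3} + e^{\theta} e^{\frac{4 \theta^{2}}{3}} e^{- \frac{5 \theta^{3}}{2}}, which equals G'(\theta).

G(\theta) = e^{- \frac{5 \theta^{3}}{2} + \frac{4 \theta^{2}}{3} + \theta} + 1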